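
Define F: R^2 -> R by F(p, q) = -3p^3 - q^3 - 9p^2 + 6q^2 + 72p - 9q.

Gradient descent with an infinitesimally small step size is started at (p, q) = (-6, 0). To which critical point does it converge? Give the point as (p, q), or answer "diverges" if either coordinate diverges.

F is separable, so gradient descent decouples: p follows -∂F/∂p, q follows -∂F/∂q.
∂F/∂p = -9(p - 2)(p + 4); at p=-6 this is -144, so p increases.
∂F/∂q = -3(q - 3)(q - 1); at q=0 this is -9, so q increases.
p converges to its nearest critical value -4 (a local min of the p-part); q converges to 1. The iterate converges to (-4, 1).

(-4, 1)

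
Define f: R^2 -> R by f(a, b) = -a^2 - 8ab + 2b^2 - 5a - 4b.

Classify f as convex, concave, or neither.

neither

f is quadratic, so its Hessian is the constant matrix H = [[-2, -8], [-8, 4]].
det(H) = -72, tr(H) = 2.
det(H) < 0, so H is indefinite: neither convex nor concave.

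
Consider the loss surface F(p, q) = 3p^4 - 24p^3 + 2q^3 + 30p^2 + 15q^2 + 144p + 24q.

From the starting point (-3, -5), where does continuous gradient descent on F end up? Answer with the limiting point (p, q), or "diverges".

diverges

F is separable, so gradient descent decouples: p follows -∂F/∂p, q follows -∂F/∂q.
∂F/∂p = 12(p - 4)(p - 3)(p + 1); at p=-3 this is -1008, so p increases.
∂F/∂q = 6(q + 1)(q + 4); at q=-5 this is 24, so q decreases.
The q-coordinate has no critical point in that direction and runs off to infinity.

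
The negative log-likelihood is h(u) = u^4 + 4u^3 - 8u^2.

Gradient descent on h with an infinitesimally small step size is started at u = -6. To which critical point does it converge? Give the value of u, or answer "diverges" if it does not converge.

h'(u) = 4u(u - 1)(u + 4), so h'(-6) = -336.
Gradient descent moves in the -h' direction, i.e. u is increasing.
The nearest critical point in that direction is u = -4, where h'' = 80 > 0 (a local minimum). The iterate converges there.

-4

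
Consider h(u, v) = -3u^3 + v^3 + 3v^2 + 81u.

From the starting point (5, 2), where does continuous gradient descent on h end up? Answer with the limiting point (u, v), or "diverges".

h is separable, so gradient descent decouples: u follows -∂h/∂u, v follows -∂h/∂v.
∂h/∂u = -9(u - 3)(u + 3); at u=5 this is -144, so u increases.
∂h/∂v = 3v(v + 2); at v=2 this is 24, so v decreases.
The u-coordinate has no critical point in that direction and runs off to infinity.

diverges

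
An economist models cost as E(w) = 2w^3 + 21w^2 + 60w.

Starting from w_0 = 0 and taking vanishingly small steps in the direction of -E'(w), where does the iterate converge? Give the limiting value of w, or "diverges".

E'(w) = 6(w + 2)(w + 5), so E'(0) = 60.
Gradient descent moves in the -E' direction, i.e. w is decreasing.
The nearest critical point in that direction is w = -2, where E'' = 18 > 0 (a local minimum). The iterate converges there.

-2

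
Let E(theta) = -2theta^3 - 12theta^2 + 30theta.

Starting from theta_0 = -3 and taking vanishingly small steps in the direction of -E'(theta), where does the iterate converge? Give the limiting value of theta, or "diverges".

E'(theta) = -6(theta - 1)(theta + 5), so E'(-3) = 48.
Gradient descent moves in the -E' direction, i.e. theta is decreasing.
The nearest critical point in that direction is theta = -5, where E'' = 36 > 0 (a local minimum). The iterate converges there.

-5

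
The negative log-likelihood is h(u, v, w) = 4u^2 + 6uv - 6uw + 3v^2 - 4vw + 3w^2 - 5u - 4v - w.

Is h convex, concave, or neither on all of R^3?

convex

h is quadratic, so its Hessian is the constant matrix H = [[8, 6, -6], [6, 6, -4], [-6, -4, 6]].
Leading principal minors: 8, 12, 16.
All positive ⇒ H ≻ 0 ⇒ convex.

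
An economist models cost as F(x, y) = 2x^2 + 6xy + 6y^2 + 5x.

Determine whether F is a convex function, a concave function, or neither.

convex

F is quadratic, so its Hessian is the constant matrix H = [[4, 6], [6, 12]].
det(H) = 12, tr(H) = 16.
det(H) > 0 and tr(H) > 0, so H is positive definite everywhere: convex.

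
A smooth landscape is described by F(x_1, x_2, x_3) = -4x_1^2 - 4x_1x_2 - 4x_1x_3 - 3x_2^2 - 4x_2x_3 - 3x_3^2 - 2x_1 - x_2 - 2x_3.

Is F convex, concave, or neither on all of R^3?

F is quadratic, so its Hessian is the constant matrix H = [[-8, -4, -4], [-4, -6, -4], [-4, -4, -6]].
Leading principal minors: -8, 32, -96.
Signs alternate −, +, − ⇒ H ≺ 0 ⇒ concave.

concave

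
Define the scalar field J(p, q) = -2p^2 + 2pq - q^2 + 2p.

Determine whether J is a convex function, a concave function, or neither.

J is quadratic, so its Hessian is the constant matrix H = [[-4, 2], [2, -2]].
det(H) = 4, tr(H) = -6.
det(H) > 0 and tr(H) < 0, so H is negative definite everywhere: concave.

concave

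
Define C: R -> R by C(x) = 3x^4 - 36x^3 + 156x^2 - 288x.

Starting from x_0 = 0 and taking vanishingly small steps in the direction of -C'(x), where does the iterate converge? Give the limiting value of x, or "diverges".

2

C'(x) = 12(x - 4)(x - 3)(x - 2), so C'(0) = -288.
Gradient descent moves in the -C' direction, i.e. x is increasing.
The nearest critical point in that direction is x = 2, where C'' = 24 > 0 (a local minimum). The iterate converges there.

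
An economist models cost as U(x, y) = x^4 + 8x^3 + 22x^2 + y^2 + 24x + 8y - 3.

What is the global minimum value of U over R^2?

-28

U(x,y) separates as P(x) + Q(y) − 3, so its minimum is min P + min Q − 3.
P'(x) = 4(x + 1)(x + 2)(x + 3) vanishes at x ∈ {-3, -2, -1}; Q'(y) = 2y + 8 vanishes at y ∈ {-4}.
Local minima of P (where P''>0): P(-3)=-9, P(-1)=-9. Local minima of Q: Q(-4)=-16.
So the global minimum of U is P(-3) + Q(-4) − 3 = -9 − 16 − 3 = -28, attained at (-3, -4).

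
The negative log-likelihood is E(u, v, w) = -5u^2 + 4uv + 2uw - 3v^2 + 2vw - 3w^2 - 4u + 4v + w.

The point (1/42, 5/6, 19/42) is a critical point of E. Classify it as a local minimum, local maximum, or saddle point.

The Hessian is constant: H = [[-10, 4, 2], [4, -6, 2], [2, 2, -6]].
Leading principal minors: Δ₁ = -10, Δ₂ = 44, Δ₃ = -168.
The minors alternate sign starting negative (−, +, −), so H is negative definite: a local maximum.

local maximum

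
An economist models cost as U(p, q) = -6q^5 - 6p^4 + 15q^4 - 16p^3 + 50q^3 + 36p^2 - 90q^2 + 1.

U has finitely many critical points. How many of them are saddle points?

U separates as a function of p plus a function of q, so ∇U=0 decouples.
∂U/∂p = -24p(p - 1)(p + 3) = 0 at p ∈ {-3, 0, 1}; ∂U/∂q = -30q(q - 3)(q - 1)(q + 2) = 0 at q ∈ {-2, 0, 1, 3}.
The Hessian is diagonal: diag(U_pp, U_qq). Second derivatives: U_pp(-3)=-288, U_pp(0)=72, U_pp(1)=-96; U_qq(-2)=900, U_qq(0)=-180, U_qq(1)=180, U_qq(3)=-900.
Saddle points occur where the two diagonal entries have opposite signs: (-3, -2), (-3, 1), (0, 0), (0, 3), (1, -2), (1, 1). Count: 6.

6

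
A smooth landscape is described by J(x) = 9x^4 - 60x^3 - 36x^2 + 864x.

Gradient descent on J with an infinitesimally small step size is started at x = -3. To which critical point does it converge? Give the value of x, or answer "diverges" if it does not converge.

-2

J'(x) = 36(x - 4)(x - 3)(x + 2), so J'(-3) = -1512.
Gradient descent moves in the -J' direction, i.e. x is increasing.
The nearest critical point in that direction is x = -2, where J'' = 1080 > 0 (a local minimum). The iterate converges there.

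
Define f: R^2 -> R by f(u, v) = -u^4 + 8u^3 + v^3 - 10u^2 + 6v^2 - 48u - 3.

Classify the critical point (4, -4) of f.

local maximum

The mixed partial ∂²f/∂u∂v is 0, so the Hessian at any point is diag(f_uu, f_vv) = diag(4(-3u^2 + 12u - 5), 6(v + 2)).
At (4, -4): H = diag(-20, -12).
Both eigenvalues are negative, so H is negative definite: a local maximum.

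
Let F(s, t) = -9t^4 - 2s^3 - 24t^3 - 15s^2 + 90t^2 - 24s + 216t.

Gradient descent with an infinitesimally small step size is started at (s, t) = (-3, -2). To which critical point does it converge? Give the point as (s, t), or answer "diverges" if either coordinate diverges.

(-4, -1)

F is separable, so gradient descent decouples: s follows -∂F/∂s, t follows -∂F/∂t.
∂F/∂s = -6(s + 1)(s + 4); at s=-3 this is 12, so s decreases.
∂F/∂t = -36(t - 2)(t + 1)(t + 3); at t=-2 this is -144, so t increases.
s converges to its nearest critical value -4 (a local min of the s-part); t converges to -1. The iterate converges to (-4, -1).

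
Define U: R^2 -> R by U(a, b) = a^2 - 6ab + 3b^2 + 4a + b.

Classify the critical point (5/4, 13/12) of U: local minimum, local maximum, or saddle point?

saddle point

The Hessian of U is constant: H = [[2, -6], [-6, 6]].
det(H) = 2·6 − (-6)² = -24.
Since det(H) < 0, H is indefinite and the critical point is a saddle point.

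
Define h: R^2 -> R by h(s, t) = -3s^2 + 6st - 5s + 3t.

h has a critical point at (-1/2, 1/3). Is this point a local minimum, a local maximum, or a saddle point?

saddle point

The Hessian of h is constant: H = [[-6, 6], [6, 0]].
det(H) = (-6)·0 − 6² = -36.
Since det(H) < 0, H is indefinite and the critical point is a saddle point.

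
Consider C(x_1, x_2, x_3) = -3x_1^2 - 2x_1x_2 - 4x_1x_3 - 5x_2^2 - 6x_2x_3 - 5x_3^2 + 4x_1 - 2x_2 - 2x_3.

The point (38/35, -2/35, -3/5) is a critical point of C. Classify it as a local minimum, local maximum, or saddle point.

local maximum

The Hessian is constant: H = [[-6, -2, -4], [-2, -10, -6], [-4, -6, -10]].
Leading principal minors: Δ₁ = -6, Δ₂ = 56, Δ₃ = -280.
The minors alternate sign starting negative (−, +, −), so H is negative definite: a local maximum.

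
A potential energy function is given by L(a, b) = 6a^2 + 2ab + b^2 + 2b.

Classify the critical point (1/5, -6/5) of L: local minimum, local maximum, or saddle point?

local minimum

The Hessian of L is constant: H = [[12, 2], [2, 2]].
det(H) = 12·2 − 2² = 20.
det(H) > 0 and tr(H) = 14 > 0, so H is positive definite and the point is a local minimum.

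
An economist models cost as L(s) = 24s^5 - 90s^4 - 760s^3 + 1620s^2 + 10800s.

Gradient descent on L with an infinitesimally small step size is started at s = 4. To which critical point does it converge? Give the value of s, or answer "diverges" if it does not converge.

L'(s) = 120(s - 5)(s - 3)(s + 2)(s + 3), so L'(4) = -5040.
Gradient descent moves in the -L' direction, i.e. s is increasing.
The nearest critical point in that direction is s = 5, where L'' = 13440 > 0 (a local minimum). The iterate converges there.

5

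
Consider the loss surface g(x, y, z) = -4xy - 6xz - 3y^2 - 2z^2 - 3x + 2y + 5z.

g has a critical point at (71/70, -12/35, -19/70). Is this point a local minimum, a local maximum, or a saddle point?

saddle point

The Hessian is constant: H = [[0, -4, -6], [-4, -6, 0], [-6, 0, -4]].
Leading principal minors: Δ₁ = 0, Δ₂ = -16, Δ₃ = 280.
The minors fit neither the all-positive nor the alternating-sign pattern, so H is indefinite: a saddle point.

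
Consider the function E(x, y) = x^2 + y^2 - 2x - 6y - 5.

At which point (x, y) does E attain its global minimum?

E(x,y) separates as P(x) + Q(y) − 5, so its minimum is min P + min Q − 5.
P'(x) = 2x - 2 vanishes at x ∈ {1}; Q'(y) = 2y - 6 vanishes at y ∈ {3}.
Local minima of P (where P''>0): P(1)=-1. Local minima of Q: Q(3)=-9.
So the global minimum of E is P(1) + Q(3) − 5 = -1 − 9 − 5 = -15, attained at (1, 3).

(1, 3)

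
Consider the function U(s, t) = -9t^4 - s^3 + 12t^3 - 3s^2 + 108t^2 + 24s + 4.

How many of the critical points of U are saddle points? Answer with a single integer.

3

U separates as a function of s plus a function of t, so ∇U=0 decouples.
∂U/∂s = -3(s - 2)(s + 4) = 0 at s ∈ {-4, 2}; ∂U/∂t = -36t(t - 3)(t + 2) = 0 at t ∈ {-2, 0, 3}.
The Hessian is diagonal: diag(U_ss, U_tt). Second derivatives: U_ss(-4)=18, U_ss(2)=-18; U_tt(-2)=-360, U_tt(0)=216, U_tt(3)=-540.
Saddle points occur where the two diagonal entries have opposite signs: (-4, -2), (-4, 3), (2, 0). Count: 3.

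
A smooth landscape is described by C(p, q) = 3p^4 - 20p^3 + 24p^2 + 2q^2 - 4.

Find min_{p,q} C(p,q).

-132

C(p,q) separates as A(p) + B(q) − 4, so its minimum is min A + min B − 4.
A'(p) = 12p(p - 4)(p - 1) vanishes at p ∈ {0, 1, 4}; B'(q) = 4q vanishes at q ∈ {0}.
Local minima of A (where A''>0): A(0)=0, A(4)=-128. Local minima of B: B(0)=0.
So the global minimum of C is A(4) + B(0) − 4 = -128 + 0 − 4 = -132, attained at (4, 0).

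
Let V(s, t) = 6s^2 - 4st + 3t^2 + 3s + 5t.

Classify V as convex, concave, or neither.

V is quadratic, so its Hessian is the constant matrix H = [[12, -4], [-4, 6]].
det(H) = 56, tr(H) = 18.
det(H) > 0 and tr(H) > 0, so H is positive definite everywhere: convex.

convex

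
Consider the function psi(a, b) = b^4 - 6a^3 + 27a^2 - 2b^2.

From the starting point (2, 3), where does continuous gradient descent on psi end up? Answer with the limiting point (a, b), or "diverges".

psi is separable, so gradient descent decouples: a follows -∂psi/∂a, b follows -∂psi/∂b.
∂psi/∂a = -18a(a - 3); at a=2 this is 36, so a decreases.
∂psi/∂b = 4b(b - 1)(b + 1); at b=3 this is 96, so b decreases.
a converges to its nearest critical value 0 (a local min of the a-part); b converges to 1. The iterate converges to (0, 1).

(0, 1)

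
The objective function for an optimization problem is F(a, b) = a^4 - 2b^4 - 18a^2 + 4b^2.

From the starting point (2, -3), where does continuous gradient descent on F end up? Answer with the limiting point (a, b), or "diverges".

F is separable, so gradient descent decouples: a follows -∂F/∂a, b follows -∂F/∂b.
∂F/∂a = 4a(a - 3)(a + 3); at a=2 this is -40, so a increases.
∂F/∂b = -8b(b - 1)(b + 1); at b=-3 this is 192, so b decreases.
The b-coordinate has no critical point in that direction and runs off to infinity.

diverges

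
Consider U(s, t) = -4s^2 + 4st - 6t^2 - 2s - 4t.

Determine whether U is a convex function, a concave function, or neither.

concave

U is quadratic, so its Hessian is the constant matrix H = [[-8, 4], [4, -12]].
det(H) = 80, tr(H) = -20.
det(H) > 0 and tr(H) < 0, so H is negative definite everywhere: concave.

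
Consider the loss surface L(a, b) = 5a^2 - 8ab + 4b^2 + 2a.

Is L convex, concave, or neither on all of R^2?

L is quadratic, so its Hessian is the constant matrix H = [[10, -8], [-8, 8]].
det(H) = 16, tr(H) = 18.
det(H) > 0 and tr(H) > 0, so H is positive definite everywhere: convex.

convex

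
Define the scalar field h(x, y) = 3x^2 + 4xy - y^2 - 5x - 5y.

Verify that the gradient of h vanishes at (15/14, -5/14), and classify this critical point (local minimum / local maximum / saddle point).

∇h = (6x + 4y - 5, 4x - 2y - 5); substituting (15/14, -5/14) gives ∇h = (0, 0), so (15/14, -5/14) is indeed a critical point.
The Hessian of h is constant: H = [[6, 4], [4, -2]].
det(H) = 6·(-2) − 4² = -28.
Since det(H) < 0, H is indefinite and the critical point is a saddle point.

saddle point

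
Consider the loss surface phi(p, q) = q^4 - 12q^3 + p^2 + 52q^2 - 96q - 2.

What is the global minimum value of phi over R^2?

phi(p,q) separates as A(p) + B(q) − 2, so its minimum is min A + min B − 2.
A'(p) = 2p vanishes at p ∈ {0}; B'(q) = 4(q - 4)(q - 3)(q - 2) vanishes at q ∈ {2, 3, 4}.
Local minima of A (where A''>0): A(0)=0. Local minima of B: B(2)=-64, B(4)=-64.
So the global minimum of phi is A(0) + B(2) − 2 = 0 − 64 − 2 = -66, attained at (0, 2).

-66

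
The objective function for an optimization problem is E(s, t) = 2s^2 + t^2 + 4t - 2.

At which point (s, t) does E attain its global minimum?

E(s,t) separates as P(s) + Q(t) − 2, so its minimum is min P + min Q − 2.
P'(s) = 4s vanishes at s ∈ {0}; Q'(t) = 2(t + 2) vanishes at t ∈ {-2}.
Local minima of P (where P''>0): P(0)=0. Local minima of Q: Q(-2)=-4.
So the global minimum of E is P(0) + Q(-2) − 2 = 0 − 4 − 2 = -6, attained at (0, -2).

(0, -2)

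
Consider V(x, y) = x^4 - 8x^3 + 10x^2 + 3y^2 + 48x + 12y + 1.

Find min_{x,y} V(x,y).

V(x,y) separates as P(x) + Q(y) + 1, so its minimum is min P + min Q + 1.
P'(x) = 4(x - 4)(x - 3)(x + 1) vanishes at x ∈ {-1, 3, 4}; Q'(y) = 6y + 12 vanishes at y ∈ {-2}.
Local minima of P (where P''>0): P(-1)=-29, P(4)=96. Local minima of Q: Q(-2)=-12.
So the global minimum of V is P(-1) + Q(-2) + 1 = -29 − 12 + 1 = -40, attained at (-1, -2).

-40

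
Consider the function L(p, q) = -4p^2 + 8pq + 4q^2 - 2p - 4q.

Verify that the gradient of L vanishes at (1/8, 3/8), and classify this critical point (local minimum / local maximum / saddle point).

saddle point

∇L = (-8p + 8q - 2, 8p + 8q - 4); substituting (1/8, 3/8) gives ∇L = (0, 0), so (1/8, 3/8) is indeed a critical point.
The Hessian of L is constant: H = [[-8, 8], [8, 8]].
det(H) = (-8)·8 − 8² = -128.
Since det(H) < 0, H is indefinite and the critical point is a saddle point.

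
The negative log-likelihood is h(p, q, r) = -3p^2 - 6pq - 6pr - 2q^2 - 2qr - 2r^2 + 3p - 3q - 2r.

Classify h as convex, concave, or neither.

h is quadratic, so its Hessian is the constant matrix H = [[-6, -6, -6], [-6, -4, -2], [-6, -2, -4]].
Leading principal minors: -6, -12, 72.
Neither pattern holds ⇒ H is indefinite ⇒ neither convex nor concave.

neither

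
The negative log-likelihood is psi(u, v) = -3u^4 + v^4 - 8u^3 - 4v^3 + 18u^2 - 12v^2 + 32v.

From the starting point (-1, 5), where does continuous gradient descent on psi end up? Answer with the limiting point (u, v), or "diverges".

psi is separable, so gradient descent decouples: u follows -∂psi/∂u, v follows -∂psi/∂v.
∂psi/∂u = -12u(u - 1)(u + 3); at u=-1 this is -48, so u increases.
∂psi/∂v = 4(v - 4)(v - 1)(v + 2); at v=5 this is 112, so v decreases.
u converges to its nearest critical value 0 (a local min of the u-part); v converges to 4. The iterate converges to (0, 4).

(0, 4)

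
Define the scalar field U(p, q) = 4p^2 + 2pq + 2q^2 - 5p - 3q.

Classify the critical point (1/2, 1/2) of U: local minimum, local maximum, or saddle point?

local minimum

The Hessian of U is constant: H = [[8, 2], [2, 4]].
det(H) = 8·4 − 2² = 28.
det(H) > 0 and tr(H) = 12 > 0, so H is positive definite and the point is a local minimum.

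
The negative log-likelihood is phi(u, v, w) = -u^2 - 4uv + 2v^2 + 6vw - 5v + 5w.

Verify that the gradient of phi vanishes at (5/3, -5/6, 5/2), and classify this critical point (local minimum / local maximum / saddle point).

∇phi = (-2u - 4v, -4u + 4v + 6w - 5, 6v + 5); substituting (5/3, -5/6, 5/2) gives ∇phi = (0, 0, 0), so (5/3, -5/6, 5/2) is indeed a critical point.
The Hessian is constant: H = [[-2, -4, 0], [-4, 4, 6], [0, 6, 0]].
Leading principal minors: Δ₁ = -2, Δ₂ = -24, Δ₃ = 72.
The minors fit neither the all-positive nor the alternating-sign pattern, so H is indefinite: a saddle point.

saddle point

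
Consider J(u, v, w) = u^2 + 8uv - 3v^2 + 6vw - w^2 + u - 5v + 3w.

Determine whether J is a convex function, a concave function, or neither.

neither

J is quadratic, so its Hessian is the constant matrix H = [[2, 8, 0], [8, -6, 6], [0, 6, -2]].
Leading principal minors: 2, -76, 80.
Neither pattern holds ⇒ H is indefinite ⇒ neither convex nor concave.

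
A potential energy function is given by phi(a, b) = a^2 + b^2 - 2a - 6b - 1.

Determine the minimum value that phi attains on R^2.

-11

phi(a,b) separates as P(a) + Q(b) − 1, so its minimum is min P + min Q − 1.
P'(a) = 2a - 2 vanishes at a ∈ {1}; Q'(b) = 2b - 6 vanishes at b ∈ {3}.
Local minima of P (where P''>0): P(1)=-1. Local minima of Q: Q(3)=-9.
So the global minimum of phi is P(1) + Q(3) − 1 = -1 − 9 − 1 = -11, attained at (1, 3).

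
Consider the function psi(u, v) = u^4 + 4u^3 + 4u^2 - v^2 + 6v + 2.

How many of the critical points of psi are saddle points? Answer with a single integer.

psi separates as a function of u plus a function of v, so ∇psi=0 decouples.
∂psi/∂u = 4u(u + 1)(u + 2) = 0 at u ∈ {-2, -1, 0}; ∂psi/∂v = -2(v - 3) = 0 at v ∈ {3}.
The Hessian is diagonal: diag(psi_uu, psi_vv). Second derivatives: psi_uu(-2)=8, psi_uu(-1)=-4, psi_uu(0)=8; psi_vv(3)=-2.
Saddle points occur where the two diagonal entries have opposite signs: (-2, 3), (0, 3). Count: 2.

2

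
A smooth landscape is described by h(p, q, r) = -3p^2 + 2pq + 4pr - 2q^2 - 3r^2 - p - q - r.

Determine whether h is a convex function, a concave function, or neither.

h is quadratic, so its Hessian is the constant matrix H = [[-6, 2, 4], [2, -4, 0], [4, 0, -6]].
Leading principal minors: -6, 20, -56.
Signs alternate −, +, − ⇒ H ≺ 0 ⇒ concave.

concave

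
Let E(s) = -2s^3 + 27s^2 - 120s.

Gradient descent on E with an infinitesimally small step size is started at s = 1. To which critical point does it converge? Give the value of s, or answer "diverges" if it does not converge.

4

E'(s) = -6(s - 5)(s - 4), so E'(1) = -72.
Gradient descent moves in the -E' direction, i.e. s is increasing.
The nearest critical point in that direction is s = 4, where E'' = 6 > 0 (a local minimum). The iterate converges there.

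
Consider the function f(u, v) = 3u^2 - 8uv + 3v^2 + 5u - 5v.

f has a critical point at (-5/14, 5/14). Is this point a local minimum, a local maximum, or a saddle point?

saddle point

The Hessian of f is constant: H = [[6, -8], [-8, 6]].
det(H) = 6·6 − (-8)² = -28.
Since det(H) < 0, H is indefinite and the critical point is a saddle point.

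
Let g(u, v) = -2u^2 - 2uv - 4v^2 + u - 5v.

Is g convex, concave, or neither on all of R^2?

concave

g is quadratic, so its Hessian is the constant matrix H = [[-4, -2], [-2, -8]].
det(H) = 28, tr(H) = -12.
det(H) > 0 and tr(H) < 0, so H is negative definite everywhere: concave.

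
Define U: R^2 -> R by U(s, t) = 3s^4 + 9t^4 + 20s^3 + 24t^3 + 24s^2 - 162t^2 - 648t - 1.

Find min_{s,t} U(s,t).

U(s,t) separates as P(s) + Q(t) − 1, so its minimum is min P + min Q − 1.
P'(s) = 12s(s + 1)(s + 4) vanishes at s ∈ {-4, -1, 0}; Q'(t) = 36(t - 3)(t + 2)(t + 3) vanishes at t ∈ {-3, -2, 3}.
Local minima of P (where P''>0): P(-4)=-128, P(0)=0. Local minima of Q: Q(-3)=567, Q(3)=-2025.
So the global minimum of U is P(-4) + Q(3) − 1 = -128 − 2025 − 1 = -2154, attained at (-4, 3).

-2154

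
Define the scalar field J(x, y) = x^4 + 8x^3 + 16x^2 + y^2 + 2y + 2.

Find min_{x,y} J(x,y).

1

J(x,y) separates as P(x) + Q(y) + 2, so its minimum is min P + min Q + 2.
P'(x) = 4x(x + 2)(x + 4) vanishes at x ∈ {-4, -2, 0}; Q'(y) = 2y + 2 vanishes at y ∈ {-1}.
Local minima of P (where P''>0): P(-4)=0, P(0)=0. Local minima of Q: Q(-1)=-1.
So the global minimum of J is P(-4) + Q(-1) + 2 = 0 − 1 + 2 = 1, attained at (-4, -1).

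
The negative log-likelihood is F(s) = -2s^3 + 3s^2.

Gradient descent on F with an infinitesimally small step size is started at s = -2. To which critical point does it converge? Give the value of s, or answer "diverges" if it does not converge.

F'(s) = -6s(s - 1), so F'(-2) = -36.
Gradient descent moves in the -F' direction, i.e. s is increasing.
The nearest critical point in that direction is s = 0, where F'' = 6 > 0 (a local minimum). The iterate converges there.

0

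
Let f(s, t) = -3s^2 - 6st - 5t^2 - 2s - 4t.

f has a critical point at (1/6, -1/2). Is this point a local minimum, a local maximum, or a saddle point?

The Hessian of f is constant: H = [[-6, -6], [-6, -10]].
det(H) = (-6)·(-10) − (-6)² = 24.
det(H) > 0 and tr(H) = -16 < 0, so H is negative definite and the point is a local maximum.

local maximum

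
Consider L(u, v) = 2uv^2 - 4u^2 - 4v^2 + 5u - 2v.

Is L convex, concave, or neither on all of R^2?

The term 2uv^2 is cubic, so the Hessian is not constant.
∂²L/∂v² = 4u - 8, which takes both signs as u varies (negative for sufficiently negative u). A diagonal entry of the Hessian changing sign means the Hessian is neither positive- nor negative-semidefinite on all of R^2.

neither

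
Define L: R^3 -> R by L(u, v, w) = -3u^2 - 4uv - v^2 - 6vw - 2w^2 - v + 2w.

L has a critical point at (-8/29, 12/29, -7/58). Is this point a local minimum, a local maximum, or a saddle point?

The Hessian is constant: H = [[-6, -4, 0], [-4, -2, -6], [0, -6, -4]].
Leading principal minors: Δ₁ = -6, Δ₂ = -4, Δ₃ = 232.
The minors fit neither the all-positive nor the alternating-sign pattern, so H is indefinite: a saddle point.

saddle point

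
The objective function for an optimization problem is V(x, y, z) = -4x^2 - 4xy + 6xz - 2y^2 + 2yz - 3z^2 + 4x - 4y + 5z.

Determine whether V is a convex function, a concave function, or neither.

V is quadratic, so its Hessian is the constant matrix H = [[-8, -4, 6], [-4, -4, 2], [6, 2, -6]].
Leading principal minors: -8, 16, -16.
Signs alternate −, +, − ⇒ H ≺ 0 ⇒ concave.

concave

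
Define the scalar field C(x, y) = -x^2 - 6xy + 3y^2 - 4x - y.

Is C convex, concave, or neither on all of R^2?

C is quadratic, so its Hessian is the constant matrix H = [[-2, -6], [-6, 6]].
det(H) = -48, tr(H) = 4.
det(H) < 0, so H is indefinite: neither convex nor concave.

neither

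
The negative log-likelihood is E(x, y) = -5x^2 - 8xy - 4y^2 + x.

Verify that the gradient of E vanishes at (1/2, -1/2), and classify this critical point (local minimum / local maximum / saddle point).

local maximum

∇E = (-10x - 8y + 1, -8x - 8y); substituting (1/2, -1/2) gives ∇E = (0, 0), so (1/2, -1/2) is indeed a critical point.
The Hessian of E is constant: H = [[-10, -8], [-8, -8]].
det(H) = (-10)·(-8) − (-8)² = 16.
det(H) > 0 and tr(H) = -18 < 0, so H is negative definite and the point is a local maximum.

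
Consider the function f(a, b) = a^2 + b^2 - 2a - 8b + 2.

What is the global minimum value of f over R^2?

-15

f(a,b) separates as P(a) + Q(b) + 2, so its minimum is min P + min Q + 2.
P'(a) = 2a - 2 vanishes at a ∈ {1}; Q'(b) = 2b - 8 vanishes at b ∈ {4}.
Local minima of P (where P''>0): P(1)=-1. Local minima of Q: Q(4)=-16.
So the global minimum of f is P(1) + Q(4) + 2 = -1 − 16 + 2 = -15, attained at (1, 4).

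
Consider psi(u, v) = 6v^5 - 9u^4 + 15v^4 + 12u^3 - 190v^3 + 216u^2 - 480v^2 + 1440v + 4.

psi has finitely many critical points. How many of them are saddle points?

6

psi separates as a function of u plus a function of v, so ∇psi=0 decouples.
∂psi/∂u = -36u(u - 4)(u + 3) = 0 at u ∈ {-3, 0, 4}; ∂psi/∂v = 30(v - 4)(v - 1)(v + 3)(v + 4) = 0 at v ∈ {-4, -3, 1, 4}.
The Hessian is diagonal: diag(psi_uu, psi_vv). Second derivatives: psi_uu(-3)=-756, psi_uu(0)=432, psi_uu(4)=-1008; psi_vv(-4)=-1200, psi_vv(-3)=840, psi_vv(1)=-1800, psi_vv(4)=5040.
Saddle points occur where the two diagonal entries have opposite signs: (-3, -3), (-3, 4), (0, -4), (0, 1), (4, -3), (4, 4). Count: 6.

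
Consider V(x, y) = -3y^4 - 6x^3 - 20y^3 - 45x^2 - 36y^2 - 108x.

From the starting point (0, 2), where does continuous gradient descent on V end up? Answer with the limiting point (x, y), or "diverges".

V is separable, so gradient descent decouples: x follows -∂V/∂x, y follows -∂V/∂y.
∂V/∂x = -18(x + 2)(x + 3); at x=0 this is -108, so x increases.
∂V/∂y = -12y(y + 2)(y + 3); at y=2 this is -480, so y increases.
The x-coordinate has no critical point in that direction and runs off to infinity.

diverges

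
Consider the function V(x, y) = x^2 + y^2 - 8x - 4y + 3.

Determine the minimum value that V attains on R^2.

-17

V(x,y) separates as P(x) + Q(y) + 3, so its minimum is min P + min Q + 3.
P'(x) = 2x - 8 vanishes at x ∈ {4}; Q'(y) = 2y - 4 vanishes at y ∈ {2}.
Local minima of P (where P''>0): P(4)=-16. Local minima of Q: Q(2)=-4.
So the global minimum of V is P(4) + Q(2) + 3 = -16 − 4 + 3 = -17, attained at (4, 2).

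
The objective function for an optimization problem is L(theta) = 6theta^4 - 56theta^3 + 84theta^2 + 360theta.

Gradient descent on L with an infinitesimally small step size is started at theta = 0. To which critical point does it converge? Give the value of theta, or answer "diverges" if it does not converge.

L'(theta) = 24(theta - 5)(theta - 3)(theta + 1), so L'(0) = 360.
Gradient descent moves in the -L' direction, i.e. theta is decreasing.
The nearest critical point in that direction is theta = -1, where L'' = 576 > 0 (a local minimum). The iterate converges there.

-1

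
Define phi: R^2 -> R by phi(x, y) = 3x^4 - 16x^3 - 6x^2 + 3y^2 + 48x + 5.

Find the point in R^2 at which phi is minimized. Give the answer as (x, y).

phi(x,y) separates as P(x) + Q(y) + 5, so its minimum is min P + min Q + 5.
P'(x) = 12(x - 4)(x - 1)(x + 1) vanishes at x ∈ {-1, 1, 4}; Q'(y) = 6y vanishes at y ∈ {0}.
Local minima of P (where P''>0): P(-1)=-35, P(4)=-160. Local minima of Q: Q(0)=0.
So the global minimum of phi is P(4) + Q(0) + 5 = -160 + 0 + 5 = -155, attained at (4, 0).

(4, 0)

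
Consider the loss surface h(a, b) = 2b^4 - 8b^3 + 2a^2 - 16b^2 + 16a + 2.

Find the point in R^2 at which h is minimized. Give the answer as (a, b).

(-4, 4)

h(a,b) separates as P(a) + Q(b) + 2, so its minimum is min P + min Q + 2.
P'(a) = 4a + 16 vanishes at a ∈ {-4}; Q'(b) = 8b(b - 4)(b + 1) vanishes at b ∈ {-1, 0, 4}.
Local minima of P (where P''>0): P(-4)=-32. Local minima of Q: Q(-1)=-6, Q(4)=-256.
So the global minimum of h is P(-4) + Q(4) + 2 = -32 − 256 + 2 = -286, attained at (-4, 4).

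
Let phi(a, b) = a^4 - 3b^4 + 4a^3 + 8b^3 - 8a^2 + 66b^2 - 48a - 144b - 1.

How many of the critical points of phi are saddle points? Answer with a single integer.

5

phi separates as a function of a plus a function of b, so ∇phi=0 decouples.
∂phi/∂a = 4(a - 2)(a + 2)(a + 3) = 0 at a ∈ {-3, -2, 2}; ∂phi/∂b = -12(b - 4)(b - 1)(b + 3) = 0 at b ∈ {-3, 1, 4}.
The Hessian is diagonal: diag(phi_aa, phi_bb). Second derivatives: phi_aa(-3)=20, phi_aa(-2)=-16, phi_aa(2)=80; phi_bb(-3)=-336, phi_bb(1)=144, phi_bb(4)=-252.
Saddle points occur where the two diagonal entries have opposite signs: (-3, -3), (-3, 4), (-2, 1), (2, -3), (2, 4). Count: 5.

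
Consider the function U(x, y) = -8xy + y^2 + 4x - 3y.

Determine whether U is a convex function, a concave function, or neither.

U is quadratic, so its Hessian is the constant matrix H = [[0, -8], [-8, 2]].
det(H) = -64, tr(H) = 2.
det(H) < 0, so H is indefinite: neither convex nor concave.

neither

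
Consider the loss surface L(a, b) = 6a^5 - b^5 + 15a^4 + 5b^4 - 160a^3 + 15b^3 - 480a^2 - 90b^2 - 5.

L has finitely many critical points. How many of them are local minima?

4

L separates as a function of a plus a function of b, so ∇L=0 decouples.
∂L/∂a = 30a(a - 4)(a + 2)(a + 4) = 0 at a ∈ {-4, -2, 0, 4}; ∂L/∂b = -5b(b - 4)(b - 3)(b + 3) = 0 at b ∈ {-3, 0, 3, 4}.
The Hessian is diagonal: diag(L_aa, L_bb). Second derivatives: L_aa(-4)=-1920, L_aa(-2)=720, L_aa(0)=-960, L_aa(4)=5760; L_bb(-3)=630, L_bb(0)=-180, L_bb(3)=90, L_bb(4)=-140.
Local minima occur where both diagonal entries positive: (-2, -3), (-2, 3), (4, -3), (4, 3). Count: 4.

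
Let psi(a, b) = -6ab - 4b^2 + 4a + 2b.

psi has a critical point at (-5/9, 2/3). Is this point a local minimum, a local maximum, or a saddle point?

The Hessian of psi is constant: H = [[0, -6], [-6, -8]].
det(H) = 0·(-8) − (-6)² = -36.
Since det(H) < 0, H is indefinite and the critical point is a saddle point.

saddle point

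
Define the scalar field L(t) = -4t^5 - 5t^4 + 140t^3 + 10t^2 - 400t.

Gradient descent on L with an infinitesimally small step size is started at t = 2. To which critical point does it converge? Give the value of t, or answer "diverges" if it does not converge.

L'(t) = -20(t - 4)(t - 1)(t + 1)(t + 5), so L'(2) = 840.
Gradient descent moves in the -L' direction, i.e. t is decreasing.
The nearest critical point in that direction is t = 1, where L'' = 720 > 0 (a local minimum). The iterate converges there.

1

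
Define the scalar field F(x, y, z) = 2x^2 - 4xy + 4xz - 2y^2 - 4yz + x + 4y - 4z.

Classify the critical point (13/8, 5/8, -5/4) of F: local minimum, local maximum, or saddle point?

The Hessian is constant: H = [[4, -4, 4], [-4, -4, -4], [4, -4, 0]].
Leading principal minors: Δ₁ = 4, Δ₂ = -32, Δ₃ = 128.
The minors fit neither the all-positive nor the alternating-sign pattern, so H is indefinite: a saddle point.

saddle point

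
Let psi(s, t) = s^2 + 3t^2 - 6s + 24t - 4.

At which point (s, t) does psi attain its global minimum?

psi(s,t) separates as P(s) + Q(t) − 4, so its minimum is min P + min Q − 4.
P'(s) = 2s - 6 vanishes at s ∈ {3}; Q'(t) = 6(t + 4) vanishes at t ∈ {-4}.
Local minima of P (where P''>0): P(3)=-9. Local minima of Q: Q(-4)=-48.
So the global minimum of psi is P(3) + Q(-4) − 4 = -9 − 48 − 4 = -61, attained at (3, -4).

(3, -4)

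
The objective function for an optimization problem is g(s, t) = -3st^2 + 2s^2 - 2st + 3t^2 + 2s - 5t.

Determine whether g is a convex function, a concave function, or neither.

The term -3st^2 is cubic, so the Hessian is not constant.
∂²g/∂t² = -6s + 6, which takes both signs as s varies (negative for sufficiently large s). A diagonal entry of the Hessian changing sign means the Hessian is neither positive- nor negative-semidefinite on all of R^2.

neither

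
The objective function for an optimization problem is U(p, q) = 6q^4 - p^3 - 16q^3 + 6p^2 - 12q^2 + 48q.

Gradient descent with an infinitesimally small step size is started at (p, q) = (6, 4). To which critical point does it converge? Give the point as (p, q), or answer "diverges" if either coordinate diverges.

U is separable, so gradient descent decouples: p follows -∂U/∂p, q follows -∂U/∂q.
∂U/∂p = -3p(p - 4); at p=6 this is -36, so p increases.
∂U/∂q = 24(q - 2)(q - 1)(q + 1); at q=4 this is 720, so q decreases.
The p-coordinate has no critical point in that direction and runs off to infinity.

diverges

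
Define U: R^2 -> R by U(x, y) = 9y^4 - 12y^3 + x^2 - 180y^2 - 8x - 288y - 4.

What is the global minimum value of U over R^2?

U(x,y) separates as P(x) + Q(y) − 4, so its minimum is min P + min Q − 4.
P'(x) = 2x - 8 vanishes at x ∈ {4}; Q'(y) = 36(y - 4)(y + 1)(y + 2) vanishes at y ∈ {-2, -1, 4}.
Local minima of P (where P''>0): P(4)=-16. Local minima of Q: Q(-2)=96, Q(4)=-2496.
So the global minimum of U is P(4) + Q(4) − 4 = -16 − 2496 − 4 = -2516, attained at (4, 4).

-2516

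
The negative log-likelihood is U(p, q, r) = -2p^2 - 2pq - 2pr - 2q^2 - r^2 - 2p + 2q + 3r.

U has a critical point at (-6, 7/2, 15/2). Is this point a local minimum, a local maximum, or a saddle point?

local maximum

The Hessian is constant: H = [[-4, -2, -2], [-2, -4, 0], [-2, 0, -2]].
Leading principal minors: Δ₁ = -4, Δ₂ = 12, Δ₃ = -8.
The minors alternate sign starting negative (−, +, −), so H is negative definite: a local maximum.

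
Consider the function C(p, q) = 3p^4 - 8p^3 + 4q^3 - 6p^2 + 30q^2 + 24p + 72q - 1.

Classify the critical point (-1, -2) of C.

local minimum

The mixed partial ∂²C/∂p∂q is 0, so the Hessian at any point is diag(C_pp, C_qq) = diag(12(3p^2 - 4p - 1), 12(2q + 5)).
At (-1, -2): H = diag(72, 12).
Both eigenvalues are positive, so H is positive definite: a local minimum.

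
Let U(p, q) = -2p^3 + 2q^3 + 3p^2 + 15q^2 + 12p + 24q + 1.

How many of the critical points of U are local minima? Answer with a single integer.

U separates as a function of p plus a function of q, so ∇U=0 decouples.
∂U/∂p = -6(p - 2)(p + 1) = 0 at p ∈ {-1, 2}; ∂U/∂q = 6(q + 1)(q + 4) = 0 at q ∈ {-4, -1}.
The Hessian is diagonal: diag(U_pp, U_qq). Second derivatives: U_pp(-1)=18, U_pp(2)=-18; U_qq(-4)=-18, U_qq(-1)=18.
Local minima occur where both diagonal entries positive: (-1, -1). Count: 1.

1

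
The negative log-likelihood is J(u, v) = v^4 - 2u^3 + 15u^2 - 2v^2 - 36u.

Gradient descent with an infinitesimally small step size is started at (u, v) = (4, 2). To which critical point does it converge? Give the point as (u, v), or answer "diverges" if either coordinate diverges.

J is separable, so gradient descent decouples: u follows -∂J/∂u, v follows -∂J/∂v.
∂J/∂u = -6(u - 3)(u - 2); at u=4 this is -12, so u increases.
∂J/∂v = 4v(v - 1)(v + 1); at v=2 this is 24, so v decreases.
The u-coordinate has no critical point in that direction and runs off to infinity.

diverges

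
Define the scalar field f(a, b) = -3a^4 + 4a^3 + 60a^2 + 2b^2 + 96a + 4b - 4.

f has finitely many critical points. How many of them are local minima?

f separates as a function of a plus a function of b, so ∇f=0 decouples.
∂f/∂a = -12(a - 4)(a + 1)(a + 2) = 0 at a ∈ {-2, -1, 4}; ∂f/∂b = 4(b + 1) = 0 at b ∈ {-1}.
The Hessian is diagonal: diag(f_aa, f_bb). Second derivatives: f_aa(-2)=-72, f_aa(-1)=60, f_aa(4)=-360; f_bb(-1)=4.
Local minima occur where both diagonal entries positive: (-1, -1). Count: 1.

1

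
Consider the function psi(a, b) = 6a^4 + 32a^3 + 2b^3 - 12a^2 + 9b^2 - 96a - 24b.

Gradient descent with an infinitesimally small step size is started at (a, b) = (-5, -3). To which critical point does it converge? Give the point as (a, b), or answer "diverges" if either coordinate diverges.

psi is separable, so gradient descent decouples: a follows -∂psi/∂a, b follows -∂psi/∂b.
∂psi/∂a = 24(a - 1)(a + 1)(a + 4); at a=-5 this is -576, so a increases.
∂psi/∂b = 6(b - 1)(b + 4); at b=-3 this is -24, so b increases.
a converges to its nearest critical value -4 (a local min of the a-part); b converges to 1. The iterate converges to (-4, 1).

(-4, 1)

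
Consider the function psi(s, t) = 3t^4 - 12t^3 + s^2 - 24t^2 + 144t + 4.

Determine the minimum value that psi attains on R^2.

psi(s,t) separates as P(s) + Q(t) + 4, so its minimum is min P + min Q + 4.
P'(s) = 2s vanishes at s ∈ {0}; Q'(t) = 12(t - 3)(t - 2)(t + 2) vanishes at t ∈ {-2, 2, 3}.
Local minima of P (where P''>0): P(0)=0. Local minima of Q: Q(-2)=-240, Q(3)=135.
So the global minimum of psi is P(0) + Q(-2) + 4 = 0 − 240 + 4 = -236, attained at (0, -2).

-236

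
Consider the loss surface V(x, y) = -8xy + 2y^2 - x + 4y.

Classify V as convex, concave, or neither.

neither

V is quadratic, so its Hessian is the constant matrix H = [[0, -8], [-8, 4]].
det(H) = -64, tr(H) = 4.
det(H) < 0, so H is indefinite: neither convex nor concave.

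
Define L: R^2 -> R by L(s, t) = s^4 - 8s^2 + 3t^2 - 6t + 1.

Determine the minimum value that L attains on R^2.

-18

L(s,t) separates as P(s) + Q(t) + 1, so its minimum is min P + min Q + 1.
P'(s) = 4s(s - 2)(s + 2) vanishes at s ∈ {-2, 0, 2}; Q'(t) = 6(t - 1) vanishes at t ∈ {1}.
Local minima of P (where P''>0): P(-2)=-16, P(2)=-16. Local minima of Q: Q(1)=-3.
So the global minimum of L is P(-2) + Q(1) + 1 = -16 − 3 + 1 = -18, attained at (-2, 1).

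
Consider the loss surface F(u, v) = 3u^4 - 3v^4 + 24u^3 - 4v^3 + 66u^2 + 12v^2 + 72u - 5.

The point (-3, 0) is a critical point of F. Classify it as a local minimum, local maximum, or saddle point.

local minimum

The mixed partial ∂²F/∂u∂v is 0, so the Hessian at any point is diag(F_uu, F_vv) = diag(12(3u^2 + 12u + 11), 12(-3v^2 - 2v + 2)).
At (-3, 0): H = diag(24, 24).
Both eigenvalues are positive, so H is positive definite: a local minimum.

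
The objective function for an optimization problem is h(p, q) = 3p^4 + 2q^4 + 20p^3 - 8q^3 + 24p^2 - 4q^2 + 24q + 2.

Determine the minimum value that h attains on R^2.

-144

h(p,q) separates as A(p) + B(q) + 2, so its minimum is min A + min B + 2.
A'(p) = 12p(p + 1)(p + 4) vanishes at p ∈ {-4, -1, 0}; B'(q) = 8(q - 3)(q - 1)(q + 1) vanishes at q ∈ {-1, 1, 3}.
Local minima of A (where A''>0): A(-4)=-128, A(0)=0. Local minima of B: B(-1)=-18, B(3)=-18.
So the global minimum of h is A(-4) + B(-1) + 2 = -128 − 18 + 2 = -144, attained at (-4, -1).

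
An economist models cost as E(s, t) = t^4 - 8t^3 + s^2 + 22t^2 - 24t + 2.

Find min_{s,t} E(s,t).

E(s,t) separates as P(s) + Q(t) + 2, so its minimum is min P + min Q + 2.
P'(s) = 2s vanishes at s ∈ {0}; Q'(t) = 4(t - 3)(t - 2)(t - 1) vanishes at t ∈ {1, 2, 3}.
Local minima of P (where P''>0): P(0)=0. Local minima of Q: Q(1)=-9, Q(3)=-9.
So the global minimum of E is P(0) + Q(1) + 2 = 0 − 9 + 2 = -7, attained at (0, 1).

-7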